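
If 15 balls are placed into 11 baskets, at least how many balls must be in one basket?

By the pigeonhole principle: ceiling(15/11).

Final answer: 2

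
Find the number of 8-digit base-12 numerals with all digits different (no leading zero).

First digit: 11 (nonzero). Second: 11 (not first). Third: 10, etc.
Total: 11 x 11 x 10 x 9 x 8 x 7 x 6 x 5.

Final answer: 18295200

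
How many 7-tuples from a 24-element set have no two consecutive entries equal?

First character: 24 choices. Each subsequent: 23 choices (must differ from the previous one).
Total: 24 x 23^6.

Final answer: 24 x 23^{6} = 3552861336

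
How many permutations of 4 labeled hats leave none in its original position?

Use the recurrence D(n) = (n-1)(D(n-1) + D(n-2)) with D(0)=1, D(1)=0.
D(2) = 1 x (0 + 1) = 1
D(3) = 2 x (1 + 0) = 2
D(4) = 3 x (D(3) + D(2)) = 3 x (2 + 1)

Final answer: D(4) = 9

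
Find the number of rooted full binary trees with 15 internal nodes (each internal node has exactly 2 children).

This is counted by the nth Catalan number C_n. Here n = 15.
C_n = C(2n,n)/(n+1), so C_{15} = C(30,15)/16 = 155117520/16.

Final answer: C_{15} = 9694845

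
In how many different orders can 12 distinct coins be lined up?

The number of ways to arrange 12 distinct objects is 12!.

Final answer: 12! = 479001600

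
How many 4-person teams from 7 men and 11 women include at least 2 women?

Sum over valid woman counts:
C(11,2)C(7,2) = 1155
C(11,3)C(7,1) = 1155
C(11,4)C(7,0) = 330
Total: 1155 + 1155 + 330.

Final answer: 2640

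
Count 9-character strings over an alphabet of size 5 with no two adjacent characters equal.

First character: 5 choices. Each subsequent: 4 choices (must differ from the previous one).
Total: 5 x 4^8.

Final answer: 5 x 4^{8} = 327680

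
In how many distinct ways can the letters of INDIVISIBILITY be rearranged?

Letters (B:1, D:1, I:6, L:1, N:1, S:1, T:1, V:1, Y:1). Total letters: 14.
Permutations = 14!/(6!).

Final answer: 121080960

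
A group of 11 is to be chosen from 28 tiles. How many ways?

C(28,11) = 28!/(11! x 17!).

Final answer: \binom{28}{11} = 21474180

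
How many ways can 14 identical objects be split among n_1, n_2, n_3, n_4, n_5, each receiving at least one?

Substitute n'_i = n_i - 1 (so n'_i >= 0). Then sum n'_i = 14 - 5 = 9.
Stars and bars: C(9+5-1, 5-1) = C(13,4).

Final answer: C(13,4) = 715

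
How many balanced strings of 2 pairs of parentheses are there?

The structures are counted by the Catalan number C_n. Here n = 2 (pairs).
C_n = C(2n,n) - C(2n,n+1), so C_{2} = C(4,2) - C(4,3) = 6 - 4.

Final answer: C_{2} = 2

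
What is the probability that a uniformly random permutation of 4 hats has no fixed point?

D(n) = (n-1)(D(n-1) + D(n-2)), D(0)=1, D(1)=0.
Building up: D(2)=1, D(3)=2, D(4)=9.
Total arrangements: 4! = 24.
Probability = D(4)/4! = 3/8.

Final answer: D(4)/4! = 9/24 = 0.375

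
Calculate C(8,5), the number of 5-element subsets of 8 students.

C(8,5) = 8!/(5! x (8-5)!).

Final answer: C(8,5) = 56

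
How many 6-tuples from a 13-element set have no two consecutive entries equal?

Let g(n) count such strings. g(1) = 13, and each valid string of length n-1 extends in 12 ways (any symbol but the last), so g(n) = 12 g(n-1).
Total: g(6) = 13 x 12^5.

Final answer: 13 x 12^{5} = 3234816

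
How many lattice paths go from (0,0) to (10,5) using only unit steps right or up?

Each path has 10 right steps and 5 up steps in some order (15 steps total).
Choose which 5 of the 15 steps are up: C(15,5).

Final answer: C(15,5) = 3003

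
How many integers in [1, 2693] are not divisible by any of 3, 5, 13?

|div by 3|=897, |div by 5|=538, |div by 13|=207.
|div by 3&5|=179, |div by 3&13|=69, |div by 5&13|=41, |div by all|=13.
By inclusion-exclusion, divisible by at least one: 897+538+207-179-69-41+13 = 1366.
Not divisible by any: 2693 - 1366.

Final answer: 1327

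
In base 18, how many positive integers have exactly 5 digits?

These are the integers in [18^4, 18^5), so the count is 18^5 - 18^4 = 17 x 18^4.

Final answer: 1784592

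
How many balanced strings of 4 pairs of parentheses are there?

The structures are counted by the Catalan number C_n. Here n = 4 (pairs).
C_n = C(2n,n) - C(2n,n+1), so C_{4} = C(8,4) - C(8,5) = 70 - 56.

Final answer: C_{4} = 14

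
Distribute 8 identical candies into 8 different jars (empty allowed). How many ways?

Stars and bars: C(n+k-1, k-1) = C(15,7).

Final answer: C(15,7) = 6435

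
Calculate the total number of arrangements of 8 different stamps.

The number of ways to arrange 8 distinct objects is 8!.

Final answer: 8! = 40320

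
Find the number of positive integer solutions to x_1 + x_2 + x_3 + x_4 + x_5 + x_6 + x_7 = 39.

Substitute x'_i = x_i - 1 (so x'_i >= 0). Then sum x'_i = 39 - 7 = 32.
Stars and bars: C(32+7-1, 7-1) = C(38,6).

Final answer: C(38,6) = 2760681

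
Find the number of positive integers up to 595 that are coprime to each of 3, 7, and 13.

|div by 3|=198, |div by 7|=85, |div by 13|=45.
|div by 3&7|=28, |div by 3&13|=15, |div by 7&13|=6, |div by all|=2.
By inclusion-exclusion, divisible by at least one: 198+85+45-28-15-6+2 = 281.
Not divisible by any: 595 - 281.

Final answer: 314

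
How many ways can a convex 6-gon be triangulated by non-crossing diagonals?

This is counted by the nth Catalan number C_n. Here n = 6 - 2 = 4.
C_n = C(2n,n)/(n+1), so C_{4} = C(8,4)/5 = 70/5.

Final answer: C_{4} = 14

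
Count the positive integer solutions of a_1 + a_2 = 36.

Substitute a'_i = a_i - 1 (so a'_i >= 0). Then sum a'_i = 36 - 2 = 34.
Stars and bars: C(34+2-1, 2-1) = C(35,1).

Final answer: C(35,1) = 35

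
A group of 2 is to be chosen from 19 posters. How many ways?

C(19,2) = 19!/(2! x (19-2)!).

Final answer: C(19,2) = 171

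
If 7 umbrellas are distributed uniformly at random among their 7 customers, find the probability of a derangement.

D(n) = (n-1)(D(n-1) + D(n-2)), D(0)=1, D(1)=0.
Building up: D(2)=1, D(3)=2, D(4)=9, D(5)=44, D(6)=265, D(7)=1854.
Total arrangements: 7! = 5040.
Probability = D(7)/7! = 103/280.

Final answer: D(7)/7! = 1854/5040 = 0.367857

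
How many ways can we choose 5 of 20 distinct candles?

C(20,5) = 20!/(5! x 15!).

Final answer: \binom{20}{5} = 15504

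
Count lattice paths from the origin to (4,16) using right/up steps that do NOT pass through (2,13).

Total paths to (4,16): C(20,16) = 4845.
Paths through (2,13): C(15,13) x C(5,3) = 1050.
Avoiding (2,13): 4845 - 1050.

Final answer: 3795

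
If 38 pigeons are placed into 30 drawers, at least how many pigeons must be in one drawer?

By the pigeonhole principle: ceiling(38/30).

Final answer: 2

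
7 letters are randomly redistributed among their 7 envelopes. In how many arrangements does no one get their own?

D(n) = (n-1)(D(n-1) + D(n-2)), D(0)=1, D(1)=0.
D(2) = 1 x (0 + 1) = 1
D(3) = 2 x (1 + 0) = 2
D(4) = 3 x (2 + 1) = 9
D(5) = 4 x (9 + 2) = 44
D(6) = 5 x (44 + 9) = 265
D(7) = 6 x (D(6) + D(5)) = 6 x (265 + 44)

Final answer: D(7) = 1854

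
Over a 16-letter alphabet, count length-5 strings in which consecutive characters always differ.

First character: 16 choices. Each subsequent: 15 choices (must differ from the previous one).
Total: 16 x 15^4.

Final answer: 16 x 15^{4} = 810000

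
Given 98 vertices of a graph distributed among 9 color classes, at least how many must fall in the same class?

By pigeonhole with 98 objects and 9 categories: ceiling(98/9).

Final answer: 11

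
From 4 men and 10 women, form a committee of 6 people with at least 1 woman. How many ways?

Sum over valid woman counts:
C(10,2)C(4,4) = 45
C(10,3)C(4,3) = 480
C(10,4)C(4,2) = 1260
C(10,5)C(4,1) = 1008
C(10,6)C(4,0) = 210
Total: 45 + 480 + 1260 + 1008 + 210.

Final answer: 3003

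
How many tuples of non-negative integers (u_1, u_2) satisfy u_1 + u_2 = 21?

Stars and bars with 21 stars and 1 bars:
C(21+2-1, 2-1) = C(22,1).

Final answer: C(22,1) = 22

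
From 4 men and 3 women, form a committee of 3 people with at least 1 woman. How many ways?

Sum over valid woman counts:
C(3,1)C(4,2) = 18
C(3,2)C(4,1) = 12
C(3,3)C(4,0) = 1
Total: 18 + 12 + 1.

Final answer: 31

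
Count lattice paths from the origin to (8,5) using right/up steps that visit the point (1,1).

Paths (0,0)->(1,1): C(2,1) = 2.
Paths (1,1)->(8,5): C(11,4) = 330.
By multiplication principle: 2 x 330.

Final answer: 660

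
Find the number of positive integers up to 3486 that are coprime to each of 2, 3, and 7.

|div by 2|=1743, |div by 3|=1162, |div by 7|=498.
|div by 2&3|=581, |div by 2&7|=249, |div by 3&7|=166, |div by all|=83.
By inclusion-exclusion, divisible by at least one: 1743+1162+498-581-249-166+83 = 2490.
Not divisible by any: 3486 - 2490.

Final answer: 996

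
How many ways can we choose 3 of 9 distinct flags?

C(9,3) = 9!/(3! x (9-3)!).

Final answer: C(9,3) = 84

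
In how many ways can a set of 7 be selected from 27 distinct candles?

C(27,7) = 27!/(7! x 20!).

Final answer: \binom{27}{7} = 888030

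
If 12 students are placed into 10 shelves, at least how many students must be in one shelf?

By the pigeonhole principle: ceiling(12/10).

Final answer: 2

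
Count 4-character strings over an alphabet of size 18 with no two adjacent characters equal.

First character: 18 choices. Each subsequent: 17 choices (must differ from the previous one).
Total: 18 x 17^3.

Final answer: 18 x 17^{3} = 88434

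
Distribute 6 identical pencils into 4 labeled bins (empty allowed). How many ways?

Stars and bars: C(n+k-1, k-1) = C(9,3).

Final answer: C(9,3) = 84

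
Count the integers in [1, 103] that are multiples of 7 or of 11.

Multiples of 7: 14. Multiples of 11: 9. Of both (lcm=77): 1.
By inclusion-exclusion: 14 + 9 - 1.

Final answer: 22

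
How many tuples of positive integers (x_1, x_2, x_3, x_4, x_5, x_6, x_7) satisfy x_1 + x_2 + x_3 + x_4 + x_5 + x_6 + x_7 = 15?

Substitute x'_i = x_i - 1 (so x'_i >= 0). Then sum x'_i = 15 - 7 = 8.
Stars and bars: C(8+7-1, 7-1) = C(14,6).

Final answer: C(14,6) = 3003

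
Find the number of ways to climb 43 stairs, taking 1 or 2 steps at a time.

Condition on the final move: it is a 1-step (f(n-1) ways to get there) or a 2-step (f(n-2) ways), so f(n) = f(n-1) + f(n-2), with f(1)=1, f(2)=2.
Building up term by term: f(1)=1, f(2)=2, f(3)=3, f(4)=5, f(5)=8, f(6)=13, f(7)=21, f(8)=34, f(9)=55, f(10)=89, f(11)=144, f(12)=233, f(13)=377, f(14)=610, f(15)=987, f(16)=1597, f(17)=2584, f(18)=4181, f(19)=6765, f(20)=10946, f(21)=17711, f(22)=28657, f(23)=46368, f(24)=75025, f(25)=121393, f(26)=196418, f(27)=317811, f(28)=514229, f(29)=832040, f(30)=1346269, f(31)=2178309, f(32)=3524578, f(33)=5702887, f(34)=9227465, f(35)=14930352, f(36)=24157817, f(37)=39088169, f(38)=63245986, f(39)=102334155, f(40)=165580141, f(41)=267914296, f(42)=433494437, f(43)=701408733.

Final answer: 701408733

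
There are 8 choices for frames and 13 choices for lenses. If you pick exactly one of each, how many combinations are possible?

By the multiplication principle: 8 x 13.

Final answer: 104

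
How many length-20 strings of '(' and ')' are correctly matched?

This is counted by the nth Catalan number C_n. Here n = 10 (pairs).
C_n = (2n)!/(n!(n+1)!), so C_{10} = 20!/(10! x 11!) = C(20,10)/11 = 184756/11.

Final answer: C_{10} = 16796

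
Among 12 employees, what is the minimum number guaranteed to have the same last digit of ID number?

There are 10 possible values for last digit of ID number. With 12 employees and 10 categories, by pigeonhole: ceiling(12/10).

Final answer: 2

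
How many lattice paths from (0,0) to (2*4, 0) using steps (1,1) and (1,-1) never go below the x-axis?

Total monotonic paths to (4,4): C(8,4) = 70.
By the reflection principle, paths that go above the diagonal number C(8,5) = 56.
Valid Dyck paths: 70 - 56.
(Equivalently, C_{4} = C(8,4)/5 = 70/5.)

Final answer: C_{4} = 14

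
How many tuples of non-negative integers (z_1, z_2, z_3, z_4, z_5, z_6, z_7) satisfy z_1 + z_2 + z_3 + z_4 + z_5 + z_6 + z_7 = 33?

Stars and bars with 33 stars and 6 bars:
C(33+7-1, 7-1) = C(39,6).

Final answer: C(39,6) = 3262623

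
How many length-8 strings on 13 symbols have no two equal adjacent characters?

First character: 13 choices. Each subsequent: 12 choices (must differ from the previous one).
Total: 13 x 12^7.

Final answer: 13 x 12^{7} = 465813504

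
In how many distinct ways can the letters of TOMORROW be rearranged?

Letters (M:1, O:3, R:2, T:1, W:1). Total letters: 8.
Permutations = 8!/(3! x 2!).

Final answer: 3360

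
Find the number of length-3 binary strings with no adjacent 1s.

Let a(n) count valid strings. If the last bit is 0 the prefix is any valid string of length n-1; if it is 1 the string must end in 01 with a valid prefix of length n-2. So a(n) = a(n-1) + a(n-2), a(1)=2, a(2)=3.
Iterating the recurrence: a(1)=2, a(2)=3, a(3)=5.

Final answer: 5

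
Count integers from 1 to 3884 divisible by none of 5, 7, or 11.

|div by 5|=776, |div by 7|=554, |div by 11|=353.
|div by 5&7|=110, |div by 5&11|=70, |div by 7&11|=50, |div by all|=10.
By inclusion-exclusion, divisible by at least one: 776+554+353-110-70-50+10 = 1463.
Not divisible by any: 3884 - 1463.

Final answer: 2421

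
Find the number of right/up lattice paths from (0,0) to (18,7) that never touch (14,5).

Total paths to (18,7): C(25,7) = 480700.
Paths through (14,5): C(19,5) x C(6,2) = 174420.
Avoiding (14,5): 480700 - 174420.

Final answer: 306280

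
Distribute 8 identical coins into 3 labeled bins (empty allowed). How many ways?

Stars and bars: C(n+k-1, k-1) = C(10,2).

Final answer: C(10,2) = 45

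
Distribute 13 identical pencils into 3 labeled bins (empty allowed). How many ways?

Stars and bars: C(n+k-1, k-1) = C(15,2).

Final answer: C(15,2) = 105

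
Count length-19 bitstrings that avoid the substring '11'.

A valid string ends in 0 (append to any length-(n-1) valid string) or in 01 (append to any length-(n-2) valid string), so a(n) = a(n-1) + a(n-2) with a(1)=2, a(2)=3.
Iterating the recurrence: a(1)=2, a(2)=3, a(3)=5, a(4)=8, a(5)=13, a(6)=21, a(7)=34, a(8)=55, a(9)=89, a(10)=144, a(11)=233, a(12)=377, a(13)=610, a(14)=987, a(15)=1597, a(16)=2584, a(17)=4181, a(18)=6765, a(19)=10946.

Final answer: 10946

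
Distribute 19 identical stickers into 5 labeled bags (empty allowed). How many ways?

Stars and bars: C(n+k-1, k-1) = C(23,4).

Final answer: C(23,4) = 8855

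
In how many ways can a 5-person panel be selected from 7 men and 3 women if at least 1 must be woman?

Sum over valid woman counts:
C(3,1)C(7,4) = 105
C(3,2)C(7,3) = 105
C(3,3)C(7,2) = 21
Total: 105 + 105 + 21.

Final answer: 231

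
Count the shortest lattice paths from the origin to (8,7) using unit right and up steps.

Each path has 8 right steps and 7 up steps in some order (15 steps total).
Choose which 7 of the 15 steps are up: C(15,7).

Final answer: C(15,7) = 6435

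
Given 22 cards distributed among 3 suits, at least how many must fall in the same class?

By pigeonhole with 22 objects and 3 categories: ceiling(22/3).

Final answer: 8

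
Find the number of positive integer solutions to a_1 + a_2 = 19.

Substitute a'_i = a_i - 1 (so a'_i >= 0). Then sum a'_i = 19 - 2 = 17.
Stars and bars: C(17+2-1, 2-1) = C(18,1).

Final answer: C(18,1) = 18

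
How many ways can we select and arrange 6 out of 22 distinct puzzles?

P(22,6) = 22!/(22-6)! = 22!/16!.

Final answer: P(22,6) = 53721360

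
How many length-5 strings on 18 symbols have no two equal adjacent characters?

Let g(n) count such strings. g(1) = 18, and each valid string of length n-1 extends in 17 ways (any symbol but the last), so g(n) = 17 g(n-1).
Total: g(5) = 18 x 17^4.

Final answer: 18 x 17^{4} = 1503378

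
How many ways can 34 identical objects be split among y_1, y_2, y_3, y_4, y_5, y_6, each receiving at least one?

Substitute y'_i = y_i - 1 (so y'_i >= 0). Then sum y'_i = 34 - 6 = 28.
Stars and bars: C(28+6-1, 6-1) = C(33,5).

Final answer: C(33,5) = 237336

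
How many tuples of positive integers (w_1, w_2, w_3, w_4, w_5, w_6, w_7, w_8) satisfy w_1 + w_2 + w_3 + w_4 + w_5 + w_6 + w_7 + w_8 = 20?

Substitute w'_i = w_i - 1 (so w'_i >= 0). Then sum w'_i = 20 - 8 = 12.
Stars and bars: C(12+8-1, 8-1) = C(19,7).

Final answer: C(19,7) = 50388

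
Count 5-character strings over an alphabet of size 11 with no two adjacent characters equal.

Let g(n) count such strings. g(1) = 11, and each valid string of length n-1 extends in 10 ways (any symbol but the last), so g(n) = 10 g(n-1).
Total: g(5) = 11 x 10^4.

Final answer: 11 x 10^{4} = 110000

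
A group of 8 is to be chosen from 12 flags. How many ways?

C(12,8) = 12!/(8! x (12-8)!).

Final answer: C(12,8) = 495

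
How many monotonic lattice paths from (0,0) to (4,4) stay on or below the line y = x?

Total monotonic paths to (4,4): C(8,4) = 70.
Reflecting each bad path at its first crossing gives a bijection with paths to (3,5): C(8,5) = 56.
Valid Dyck paths: 70 - 56.
(This is the Catalan number C_{4}.)

Final answer: C_{4} = 14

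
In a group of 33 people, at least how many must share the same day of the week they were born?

There are 7 possible values for day of the week they were born. With 33 people and 7 categories, by pigeonhole: ceiling(33/7).

Final answer: 5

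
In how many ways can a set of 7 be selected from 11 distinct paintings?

C(11,7) = 11!/(7! x 4!).

Final answer: \binom{11}{7} = 330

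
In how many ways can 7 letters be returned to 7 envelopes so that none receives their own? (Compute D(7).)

Use the recurrence D(n) = (n-1)(D(n-1) + D(n-2)) with D(0)=1, D(1)=0.
D(2) = 1 x (0 + 1) = 1
D(3) = 2 x (1 + 0) = 2
D(4) = 3 x (2 + 1) = 9
D(5) = 4 x (9 + 2) = 44
D(6) = 5 x (44 + 9) = 265
D(7) = 6 x (D(6) + D(5)) = 6 x (265 + 44)

Final answer: D(7) = 1854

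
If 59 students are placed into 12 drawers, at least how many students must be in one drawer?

By the pigeonhole principle: ceiling(59/12).

Final answer: 5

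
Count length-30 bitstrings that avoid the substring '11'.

A valid string ends in 0 (append to any length-(n-1) valid string) or in 01 (append to any length-(n-2) valid string), so a(n) = a(n-1) + a(n-2) with a(1)=2, a(2)=3.
Iterating the recurrence: a(1)=2, a(2)=3, a(3)=5, a(4)=8, a(5)=13, a(6)=21, a(7)=34, a(8)=55, a(9)=89, a(10)=144, a(11)=233, a(12)=377, a(13)=610, a(14)=987, a(15)=1597, a(16)=2584, a(17)=4181, a(18)=6765, a(19)=10946, a(20)=17711, a(21)=28657, a(22)=46368, a(23)=75025, a(24)=121393, a(25)=196418, a(26)=317811, a(27)=514229, a(28)=832040, a(29)=1346269, a(30)=2178309.

Final answer: 2178309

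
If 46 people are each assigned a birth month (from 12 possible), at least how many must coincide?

There are 12 possible values for birth month. With 46 people and 12 categories, by pigeonhole: ceiling(46/12).

Final answer: 4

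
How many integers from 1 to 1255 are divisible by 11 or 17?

Multiples of 11: 114. Multiples of 17: 73. Of both (lcm=187): 6.
By inclusion-exclusion: 114 + 73 - 6.

Final answer: 181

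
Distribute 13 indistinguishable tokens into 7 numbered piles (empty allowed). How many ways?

Stars and bars: C(n+k-1, k-1) = C(19,6).

Final answer: C(19,6) = 27132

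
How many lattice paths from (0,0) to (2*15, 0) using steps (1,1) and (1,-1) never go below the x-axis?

Total monotonic paths to (15,15): C(30,15) = 155117520.
Paths that cross above y=x (reflection bijection): C(30,16) = 145422675.
Valid Dyck paths: 155117520 - 145422675.
(Check: C(30,15) - C(30,16) = C(30,15)/16, the Catalan number C_{15}.)

Final answer: C_{15} = 9694845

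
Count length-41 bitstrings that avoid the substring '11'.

A valid string ends in 0 (append to any length-(n-1) valid string) or in 01 (append to any length-(n-2) valid string), so a(n) = a(n-1) + a(n-2) with a(1)=2, a(2)=3.
Computing successive values: a(1)=2, a(2)=3, a(3)=5, a(4)=8, a(5)=13, a(6)=21, a(7)=34, a(8)=55, a(9)=89, a(10)=144, a(11)=233, a(12)=377, a(13)=610, a(14)=987, a(15)=1597, a(16)=2584, a(17)=4181, a(18)=6765, a(19)=10946, a(20)=17711, a(21)=28657, a(22)=46368, a(23)=75025, a(24)=121393, a(25)=196418, a(26)=317811, a(27)=514229, a(28)=832040, a(29)=1346269, a(30)=2178309, a(31)=3524578, a(32)=5702887, a(33)=9227465, a(34)=14930352, a(35)=24157817, a(36)=39088169, a(37)=63245986, a(38)=102334155, a(39)=165580141, a(40)=267914296, a(41)=433494437.

Final answer: 433494437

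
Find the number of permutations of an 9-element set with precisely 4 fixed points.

Choose which 4 elements are fixed: C(9,4) = 126.
Derange the remaining 5 using D(j) = (j-1)(D(j-1) + D(j-2)), D(0)=1, D(1)=0: D(2)=1, D(3)=2, D(4)=9, D(5)=44.
Total: 126 x 44.

Final answer: C(9,4) D(5) = 5544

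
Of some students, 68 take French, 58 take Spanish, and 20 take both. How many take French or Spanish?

|A union B| = |A| + |B| - |A intersect B| = 68 + 58 - 20.

Final answer: 106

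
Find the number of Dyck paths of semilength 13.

Total monotonic paths to (13,13): C(26,13) = 10400600.
Paths that cross above y=x (reflection bijection): C(26,14) = 9657700.
Valid Dyck paths: 10400600 - 9657700.
(Equivalently, C_{13} = C(26,13)/14 = 10400600/14.)

Final answer: C_{13} = 742900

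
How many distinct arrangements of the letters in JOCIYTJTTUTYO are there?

Letters (C:1, I:1, J:2, O:2, T:4, U:1, Y:2). Total letters: 13.
Permutations = 13!/(4! x 2! x 2! x 2!).

Final answer: 32432400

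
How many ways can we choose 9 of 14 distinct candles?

C(14,9) = 14!/(9! x 5!).

Final answer: \binom{14}{9} = 2002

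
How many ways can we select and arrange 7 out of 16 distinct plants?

P(16,7) = 16!/(16-7)! = 16!/9!.

Final answer: P(16,7) = 57657600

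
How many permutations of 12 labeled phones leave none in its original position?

Use the recurrence D(n) = (n-1)(D(n-1) + D(n-2)) with D(0)=1, D(1)=0.
D(2) = 1 x (0 + 1) = 1
D(3) = 2 x (1 + 0) = 2
D(4) = 3 x (2 + 1) = 9
D(5) = 4 x (9 + 2) = 44
D(6) = 5 x (44 + 9) = 265
D(7) = 6 x (265 + 44) = 1854
D(8) = 7 x (1854 + 265) = 14833
D(9) = 8 x (14833 + 1854) = 133496
D(10) = 9 x (133496 + 14833) = 1334961
D(11) = 10 x (1334961 + 133496) = 14684570
D(12) = 11 x (D(11) + D(10)) = 11 x (14684570 + 1334961)

Final answer: D(12) = 176214841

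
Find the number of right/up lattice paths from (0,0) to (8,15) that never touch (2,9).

Total paths to (8,15): C(23,15) = 490314.
Paths through (2,9): C(11,9) x C(12,6) = 50820.
Avoiding (2,9): 490314 - 50820.

Final answer: 439494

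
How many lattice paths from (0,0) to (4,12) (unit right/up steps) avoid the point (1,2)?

Total paths to (4,12): C(16,12) = 1820.
Paths through (1,2): C(3,2) x C(13,10) = 858.
Avoiding (1,2): 1820 - 858.

Final answer: 962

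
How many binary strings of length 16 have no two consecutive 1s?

Let a(n) count valid strings. If the last bit is 0 the prefix is any valid string of length n-1; if it is 1 the string must end in 01 with a valid prefix of length n-2. So a(n) = a(n-1) + a(n-2), a(1)=2, a(2)=3.
Building up term by term: a(1)=2, a(2)=3, a(3)=5, a(4)=8, a(5)=13, a(6)=21, a(7)=34, a(8)=55, a(9)=89, a(10)=144, a(11)=233, a(12)=377, a(13)=610, a(14)=987, a(15)=1597, a(16)=2584.

Final answer: 2584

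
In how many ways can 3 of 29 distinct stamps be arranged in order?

P(29,3) = 29!/(29-3)! = 29!/26!.

Final answer: P(29,3) = 21924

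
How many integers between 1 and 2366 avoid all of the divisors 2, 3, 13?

|div by 2|=1183, |div by 3|=788, |div by 13|=182.
|div by 2&3|=394, |div by 2&13|=91, |div by 3&13|=60, |div by all|=30.
By inclusion-exclusion, divisible by at least one: 1183+788+182-394-91-60+30 = 1638.
Not divisible by any: 2366 - 1638.

Final answer: 728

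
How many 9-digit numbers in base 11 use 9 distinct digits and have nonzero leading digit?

The leading digit has 10 choices (anything but zero); the next has 10 (anything but the first), then 9, and so on, one fewer each time.
Total: 10 x 10 x 9 x 8 x 7 x 6 x 5 x 4 x 3.

Final answer: 18144000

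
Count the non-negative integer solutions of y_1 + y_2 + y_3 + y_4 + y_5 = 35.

Stars and bars with 35 stars and 4 bars:
C(35+5-1, 5-1) = C(39,4).

Final answer: C(39,4) = 82251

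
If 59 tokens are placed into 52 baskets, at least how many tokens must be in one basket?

By the pigeonhole principle: ceiling(59/52).

Final answer: 2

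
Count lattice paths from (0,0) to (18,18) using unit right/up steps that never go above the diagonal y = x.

Total monotonic paths to (18,18): C(36,18) = 9075135300.
Reflecting each bad path at its first crossing gives a bijection with paths to (17,19): C(36,19) = 8597496600.
Valid Dyck paths: 9075135300 - 8597496600.
(These counts are the Catalan numbers.)

Final answer: C_{18} = 477638700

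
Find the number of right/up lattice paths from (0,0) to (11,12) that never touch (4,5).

Total paths to (11,12): C(23,12) = 1352078.
Paths through (4,5): C(9,5) x C(14,7) = 432432.
Avoiding (4,5): 1352078 - 432432.

Final answer: 919646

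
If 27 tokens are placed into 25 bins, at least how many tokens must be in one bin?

By the pigeonhole principle: ceiling(27/25).

Final answer: 2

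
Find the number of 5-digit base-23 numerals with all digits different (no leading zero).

The leading digit has 22 choices (anything but zero); the next has 22 (anything but the first), then 21, and so on, one fewer each time.
Total: 22 x 22 x 21 x 20 x 19.

Final answer: 3862320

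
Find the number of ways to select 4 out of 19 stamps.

C(19,4) = 19!/(4! x (19-4)!).

Final answer: C(19,4) = 3876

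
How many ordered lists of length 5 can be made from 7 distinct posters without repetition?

P(7,5) = 7!/(7-5)! = 7!/2!.

Final answer: P(7,5) = 2520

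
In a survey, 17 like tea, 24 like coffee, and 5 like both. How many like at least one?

|A union B| = |A| + |B| - |A intersect B| = 17 + 24 - 5.

Final answer: 36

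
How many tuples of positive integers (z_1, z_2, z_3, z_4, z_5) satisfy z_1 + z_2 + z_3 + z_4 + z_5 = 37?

Substitute z'_i = z_i - 1 (so z'_i >= 0). Then sum z'_i = 37 - 5 = 32.
Stars and bars: C(32+5-1, 5-1) = C(36,4).

Final answer: C(36,4) = 58905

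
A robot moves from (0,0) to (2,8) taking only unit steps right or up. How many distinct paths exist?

Each path has 2 right steps and 8 up steps in some order (10 steps total).
Choose which 8 of the 10 steps are up: C(10,8).

Final answer: C(10,8) = 45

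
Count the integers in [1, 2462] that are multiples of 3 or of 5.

Multiples of 3: 820. Multiples of 5: 492. Of both (lcm=15): 164.
By inclusion-exclusion: 820 + 492 - 164.

Final answer: 1148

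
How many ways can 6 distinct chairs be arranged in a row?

The number of ways to arrange 6 distinct objects is 6!.

Final answer: 6! = 720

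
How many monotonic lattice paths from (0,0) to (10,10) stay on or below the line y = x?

Total monotonic paths to (10,10): C(20,10) = 184756.
By the reflection principle, paths that go above the diagonal number C(20,11) = 167960.
Valid Dyck paths: 184756 - 167960.
(These counts are the Catalan numbers.)

Final answer: C_{10} = 16796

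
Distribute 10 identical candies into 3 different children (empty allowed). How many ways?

Stars and bars: C(n+k-1, k-1) = C(12,2).

Final answer: C(12,2) = 66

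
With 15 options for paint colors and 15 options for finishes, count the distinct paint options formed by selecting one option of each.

By the multiplication principle: 15 x 15.

Final answer: 225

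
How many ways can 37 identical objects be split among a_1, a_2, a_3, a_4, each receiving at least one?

Substitute a'_i = a_i - 1 (so a'_i >= 0). Then sum a'_i = 37 - 4 = 33.
Stars and bars: C(33+4-1, 4-1) = C(36,3).

Final answer: C(36,3) = 7140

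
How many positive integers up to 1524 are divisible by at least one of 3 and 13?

Multiples of 3: 508. Multiples of 13: 117. Of both (lcm=39): 39.
By inclusion-exclusion: 508 + 117 - 39.

Final answer: 586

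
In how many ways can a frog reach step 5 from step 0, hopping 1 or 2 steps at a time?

Condition on the final move: it is a 1-step (f(n-1) ways to get there) or a 2-step (f(n-2) ways), so f(n) = f(n-1) + f(n-2), with f(1)=1, f(2)=2.
Computing successive values: f(1)=1, f(2)=2, f(3)=3, f(4)=5, f(5)=8.

Final answer: 8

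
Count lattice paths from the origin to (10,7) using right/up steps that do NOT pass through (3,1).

Total paths to (10,7): C(17,7) = 19448.
Paths through (3,1): C(4,1) x C(13,6) = 6864.
Avoiding (3,1): 19448 - 6864.

Final answer: 12584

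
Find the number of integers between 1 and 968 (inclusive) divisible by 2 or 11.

Multiples of 2: 484. Multiples of 11: 88. Of both (lcm=22): 44.
By inclusion-exclusion: 484 + 88 - 44.

Final answer: 528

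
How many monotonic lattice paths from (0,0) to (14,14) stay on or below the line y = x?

Total monotonic paths to (14,14): C(28,14) = 40116600.
Reflecting each bad path at its first crossing gives a bijection with paths to (13,15): C(28,15) = 37442160.
Valid Dyck paths: 40116600 - 37442160.
(This is the Catalan number C_{14}.)

Final answer: C_{14} = 2674440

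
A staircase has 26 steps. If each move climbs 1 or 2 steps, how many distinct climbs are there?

Let f(n) count the ways. The last step is size 1 or 2, so f(n) = f(n-1) + f(n-2) with f(1)=1, f(2)=2.
Iterating the recurrence: f(1)=1, f(2)=2, f(3)=3, f(4)=5, f(5)=8, f(6)=13, f(7)=21, f(8)=34, f(9)=55, f(10)=89, f(11)=144, f(12)=233, f(13)=377, f(14)=610, f(15)=987, f(16)=1597, f(17)=2584, f(18)=4181, f(19)=6765, f(20)=10946, f(21)=17711, f(22)=28657, f(23)=46368, f(24)=75025, f(25)=121393, f(26)=196418.

Final answer: 196418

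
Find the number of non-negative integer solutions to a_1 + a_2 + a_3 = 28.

Stars and bars with 28 stars and 2 bars:
C(28+3-1, 3-1) = C(30,2).

Final answer: C(30,2) = 435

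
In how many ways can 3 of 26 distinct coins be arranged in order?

P(26,3) = 26!/(26-3)! = 26!/23!.

Final answer: P(26,3) = 15600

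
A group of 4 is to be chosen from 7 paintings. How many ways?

C(7,4) = 7!/(4! x (7-4)!).

Final answer: C(7,4) = 35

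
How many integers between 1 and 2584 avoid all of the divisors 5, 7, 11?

|div by 5|=516, |div by 7|=369, |div by 11|=234.
|div by 5&7|=73, |div by 5&11|=46, |div by 7&11|=33, |div by all|=6.
By inclusion-exclusion, divisible by at least one: 516+369+234-73-46-33+6 = 973.
Not divisible by any: 2584 - 973.

Final answer: 1611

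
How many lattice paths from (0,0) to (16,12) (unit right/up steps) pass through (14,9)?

Paths (0,0)->(14,9): C(23,9) = 817190.
Paths (14,9)->(16,12): C(5,3) = 10.
By multiplication principle: 817190 x 10.

Final answer: 8171900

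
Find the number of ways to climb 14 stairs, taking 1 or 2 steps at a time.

Condition on the final move: it is a 1-step (f(n-1) ways to get there) or a 2-step (f(n-2) ways), so f(n) = f(n-1) + f(n-2), with f(1)=1, f(2)=2.
Iterating the recurrence: f(1)=1, f(2)=2, f(3)=3, f(4)=5, f(5)=8, f(6)=13, f(7)=21, f(8)=34, f(9)=55, f(10)=89, f(11)=144, f(12)=233, f(13)=377, f(14)=610.

Final answer: 610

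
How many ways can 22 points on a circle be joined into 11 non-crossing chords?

The structures are counted by the Catalan number C_n. Here n = 22/2 = 11.
Using C_0 = 1 and C_(k+1) = C_k x 2(2k+1)/(k+2), build up term by term: C_1=1, C_2=2, C_3=5, C_4=14, C_5=42, C_6=132, C_7=429, C_8=1430, C_9=4862, C_10=16796, C_11=58786.

Final answer: C_{11} = 58786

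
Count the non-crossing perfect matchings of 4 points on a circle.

This is counted by the nth Catalan number C_n. Here n = 4/2 = 2.
C_n = C(2n,n)/(n+1), so C_{2} = C(4,2)/3 = 6/3.

Final answer: C_{2} = 2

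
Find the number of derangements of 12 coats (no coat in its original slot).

D(n) = (n-1)(D(n-1) + D(n-2)), D(0)=1, D(1)=0.
D(2) = 1 x (0 + 1) = 1
D(3) = 2 x (1 + 0) = 2
D(4) = 3 x (2 + 1) = 9
D(5) = 4 x (9 + 2) = 44
D(6) = 5 x (44 + 9) = 265
D(7) = 6 x (265 + 44) = 1854
D(8) = 7 x (1854 + 265) = 14833
D(9) = 8 x (14833 + 1854) = 133496
D(10) = 9 x (133496 + 14833) = 1334961
D(11) = 10 x (1334961 + 133496) = 14684570
D(12) = 11 x (D(11) + D(10)) = 11 x (14684570 + 1334961)

Final answer: D(12) = 176214841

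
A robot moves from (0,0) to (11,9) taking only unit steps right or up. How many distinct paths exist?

Each path has 11 right steps and 9 up steps in some order (20 steps total).
Choose which 9 of the 20 steps are up: C(20,9).

Final answer: C(20,9) = 167960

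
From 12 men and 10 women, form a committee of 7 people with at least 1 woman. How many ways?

Sum over valid woman counts:
C(10,1)C(12,6) = 9240
C(10,2)C(12,5) = 35640
C(10,3)C(12,4) = 59400
C(10,4)C(12,3) = 46200
C(10,5)C(12,2) = 16632
C(10,6)C(12,1) = 2520
C(10,7)C(12,0) = 120
Total: 9240 + 35640 + 59400 + 46200 + 16632 + 2520 + 120.

Final answer: 169752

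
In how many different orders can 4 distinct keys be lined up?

The number of ways to arrange 4 distinct objects is 4!.

Final answer: 4! = 24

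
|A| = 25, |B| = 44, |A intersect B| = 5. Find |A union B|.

|A union B| = |A| + |B| - |A intersect B| = 25 + 44 - 5.

Final answer: 64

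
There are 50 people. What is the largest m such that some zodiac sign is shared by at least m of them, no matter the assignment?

There are 12 possible values for zodiac sign. With 50 people and 12 categories, by pigeonhole: ceiling(50/12).

Final answer: 5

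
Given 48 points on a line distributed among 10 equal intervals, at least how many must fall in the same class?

By pigeonhole with 48 objects and 10 categories: ceiling(48/10).

Final answer: 5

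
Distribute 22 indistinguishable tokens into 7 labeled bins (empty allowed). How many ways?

Stars and bars: C(n+k-1, k-1) = C(28,6).

Final answer: C(28,6) = 376740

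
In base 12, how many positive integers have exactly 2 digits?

In base 12, the leading digit has 11 choices (1..11); each of the remaining 1 digits has 12 choices.
Total: 11 x 12^1.

Final answer: 132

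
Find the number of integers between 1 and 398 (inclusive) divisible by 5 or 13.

Multiples of 5: 79. Multiples of 13: 30. Of both (lcm=65): 6.
By inclusion-exclusion: 79 + 30 - 6.

Final answer: 103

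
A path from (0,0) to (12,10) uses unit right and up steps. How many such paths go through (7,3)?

Paths (0,0)->(7,3): C(10,3) = 120.
Paths (7,3)->(12,10): C(12,7) = 792.
By multiplication principle: 120 x 792.

Final answer: 95040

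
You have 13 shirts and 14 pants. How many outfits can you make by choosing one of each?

By the multiplication principle: 13 x 14.

Final answer: 182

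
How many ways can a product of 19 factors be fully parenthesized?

This is counted by the nth Catalan number C_n. Here n = 19 - 1 = 18.
Using C_0 = 1 and C_(k+1) = C_k x 2(2k+1)/(k+2), build up term by term: C_1=1, C_2=2, C_3=5, C_4=14, C_5=42, C_6=132, C_7=429, C_8=1430, C_9=4862, C_10=16796, C_11=58786, C_12=208012, C_13=742900, C_14=2674440, C_15=9694845, C_16=35357670, C_17=129644790, C_18=477638700.

Final answer: C_{18} = 477638700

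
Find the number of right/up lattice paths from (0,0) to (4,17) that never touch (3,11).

Total paths to (4,17): C(21,17) = 5985.
Paths through (3,11): C(14,11) x C(7,6) = 2548.
Avoiding (3,11): 5985 - 2548.

Final answer: 3437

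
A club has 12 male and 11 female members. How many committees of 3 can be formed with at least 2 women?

Sum over valid woman counts:
C(11,2)C(12,1) = 660
C(11,3)C(12,0) = 165
Total: 660 + 165.

Final answer: 825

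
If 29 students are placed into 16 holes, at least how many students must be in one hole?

By the pigeonhole principle: ceiling(29/16).

Final answer: 2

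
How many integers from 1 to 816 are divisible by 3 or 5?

Multiples of 3: 272. Multiples of 5: 163. Of both (lcm=15): 54.
By inclusion-exclusion: 272 + 163 - 54.

Final answer: 381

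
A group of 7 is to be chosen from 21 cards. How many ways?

C(21,7) = 21!/(7! x (21-7)!).

Final answer: C(21,7) = 116280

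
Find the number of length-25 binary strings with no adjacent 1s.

Classify by the final bit: ...0 gives a(n-1) strings, ...01 gives a(n-2) strings. Thus a(n) = a(n-1) + a(n-2) with a(1)=2, a(2)=3.
Building up term by term: a(1)=2, a(2)=3, a(3)=5, a(4)=8, a(5)=13, a(6)=21, a(7)=34, a(8)=55, a(9)=89, a(10)=144, a(11)=233, a(12)=377, a(13)=610, a(14)=987, a(15)=1597, a(16)=2584, a(17)=4181, a(18)=6765, a(19)=10946, a(20)=17711, a(21)=28657, a(22)=46368, a(23)=75025, a(24)=121393, a(25)=196418.

Final answer: 196418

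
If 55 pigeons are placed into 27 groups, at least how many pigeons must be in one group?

By the pigeonhole principle: ceiling(55/27).

Final answer: 3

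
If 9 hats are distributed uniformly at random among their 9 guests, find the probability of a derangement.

D(n) = (n-1)(D(n-1) + D(n-2)), D(0)=1, D(1)=0.
Building up: D(2)=1, D(3)=2, D(4)=9, D(5)=44, D(6)=265, D(7)=1854, D(8)=14833, D(9)=133496.
Total arrangements: 9! = 362880.
Probability = D(9)/9! = 16687/45360.

Final answer: D(9)/9! = 133496/362880 = 0.367879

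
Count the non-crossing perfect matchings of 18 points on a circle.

This is a standard Catalan-number count: the answer is C_n. Here n = 18/2 = 9.
Using C_0 = 1 and C_(k+1) = C_k x 2(2k+1)/(k+2), build up term by term: C_1=1, C_2=2, C_3=5, C_4=14, C_5=42, C_6=132, C_7=429, C_8=1430, C_9=4862.

Final answer: C_{9} = 4862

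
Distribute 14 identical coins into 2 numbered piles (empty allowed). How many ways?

Stars and bars: C(n+k-1, k-1) = C(15,1).

Final answer: C(15,1) = 15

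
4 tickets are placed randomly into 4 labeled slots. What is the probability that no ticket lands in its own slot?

D(n) = (n-1)(D(n-1) + D(n-2)), D(0)=1, D(1)=0.
Building up: D(2)=1, D(3)=2, D(4)=9.
Total arrangements: 4! = 24.
Probability = D(4)/4! = 3/8.

Final answer: D(4)/4! = 9/24 = 0.375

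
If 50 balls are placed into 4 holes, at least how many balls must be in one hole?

By the pigeonhole principle: ceiling(50/4).

Final answer: 13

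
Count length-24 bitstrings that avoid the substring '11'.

A valid string ends in 0 (append to any length-(n-1) valid string) or in 01 (append to any length-(n-2) valid string), so a(n) = a(n-1) + a(n-2) with a(1)=2, a(2)=3.
Building up term by term: a(1)=2, a(2)=3, a(3)=5, a(4)=8, a(5)=13, a(6)=21, a(7)=34, a(8)=55, a(9)=89, a(10)=144, a(11)=233, a(12)=377, a(13)=610, a(14)=987, a(15)=1597, a(16)=2584, a(17)=4181, a(18)=6765, a(19)=10946, a(20)=17711, a(21)=28657, a(22)=46368, a(23)=75025, a(24)=121393.

Final answer: 121393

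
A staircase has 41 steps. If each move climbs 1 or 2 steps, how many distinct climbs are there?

Let f(n) be the number of climbs. Removing the last move (1 or 2 steps) gives f(n) = f(n-1) + f(n-2); base cases f(1)=1, f(2)=2.
Computing successive values: f(1)=1, f(2)=2, f(3)=3, f(4)=5, f(5)=8, f(6)=13, f(7)=21, f(8)=34, f(9)=55, f(10)=89, f(11)=144, f(12)=233, f(13)=377, f(14)=610, f(15)=987, f(16)=1597, f(17)=2584, f(18)=4181, f(19)=6765, f(20)=10946, f(21)=17711, f(22)=28657, f(23)=46368, f(24)=75025, f(25)=121393, f(26)=196418, f(27)=317811, f(28)=514229, f(29)=832040, f(30)=1346269, f(31)=2178309, f(32)=3524578, f(33)=5702887, f(34)=9227465, f(35)=14930352, f(36)=24157817, f(37)=39088169, f(38)=63245986, f(39)=102334155, f(40)=165580141, f(41)=267914296.

Final answer: 267914296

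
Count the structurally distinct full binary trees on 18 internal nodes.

This is counted by the nth Catalan number C_n. Here n = 18.
C_n = C(2n,n)/(n+1), so C_{18} = C(36,18)/19 = 9075135300/19.

Final answer: C_{18} = 477638700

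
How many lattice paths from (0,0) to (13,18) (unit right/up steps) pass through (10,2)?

Paths (0,0)->(10,2): C(12,2) = 66.
Paths (10,2)->(13,18): C(19,16) = 969.
By multiplication principle: 66 x 969.

Final answer: 63954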